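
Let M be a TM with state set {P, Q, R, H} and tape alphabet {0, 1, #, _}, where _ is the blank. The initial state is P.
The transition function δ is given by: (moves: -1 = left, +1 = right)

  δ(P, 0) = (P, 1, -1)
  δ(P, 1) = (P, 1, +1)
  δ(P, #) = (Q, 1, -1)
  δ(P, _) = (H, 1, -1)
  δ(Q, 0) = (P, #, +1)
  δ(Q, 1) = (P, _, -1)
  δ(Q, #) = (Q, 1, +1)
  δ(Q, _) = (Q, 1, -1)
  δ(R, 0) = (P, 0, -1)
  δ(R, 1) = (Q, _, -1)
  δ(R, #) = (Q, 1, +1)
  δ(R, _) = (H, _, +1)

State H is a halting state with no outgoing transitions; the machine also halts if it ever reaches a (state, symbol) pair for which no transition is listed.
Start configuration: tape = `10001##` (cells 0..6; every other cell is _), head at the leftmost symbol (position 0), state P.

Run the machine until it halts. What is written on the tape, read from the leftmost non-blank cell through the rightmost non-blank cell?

P | [1]0001##   read 1 → write 1, move +1, go to P
P | 1[0]001##   read 0 → write 1, move -1, go to P
P | [1]1001##   read 1 → write 1, move +1, go to P
P | 1[1]001##   read 1 → write 1, move +1, go to P
P | 11[0]01##   read 0 → write 1, move -1, go to P
P | 1[1]101##   read 1 → write 1, move +1, go to P
P | 11[1]01##   read 1 → write 1, move +1, go to P
P | 111[0]1##   read 0 → write 1, move -1, go to P
P | 11[1]11##   read 1 → write 1, move +1, go to P
P | 111[1]1##   read 1 → write 1, move +1, go to P
P | 1111[1]##   read 1 → write 1, move +1, go to P
P | 11111[#]#   read # → write 1, move -1, go to Q
Q | 1111[1]1#   read 1 → write _, move -1, go to P
P | 111[1]_1#   read 1 → write 1, move +1, go to P
P | 1111[_]1#   read _ → write 1, move -1, go to H
H | 111[1]11#
The non-blank tape span at halt is 111111#.

111111#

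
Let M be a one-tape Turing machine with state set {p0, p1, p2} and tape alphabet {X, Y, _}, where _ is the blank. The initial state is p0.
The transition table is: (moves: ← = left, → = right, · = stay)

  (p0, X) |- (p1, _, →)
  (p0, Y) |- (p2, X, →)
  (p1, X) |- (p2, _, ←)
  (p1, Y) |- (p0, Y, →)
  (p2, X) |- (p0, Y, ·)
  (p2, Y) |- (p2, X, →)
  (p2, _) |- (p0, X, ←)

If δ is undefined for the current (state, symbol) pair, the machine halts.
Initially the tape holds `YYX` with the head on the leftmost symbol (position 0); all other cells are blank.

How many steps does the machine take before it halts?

14

state=p0 head=0 tape=_[Y]YX_   (p0,Y)→(p2,X,→)
state=p2 head=1 tape=_X[Y]X_   (p2,Y)→(p2,X,→)
state=p2 head=2 tape=_XX[X]_   (p2,X)→(p0,Y,·)
state=p0 head=2 tape=_XX[Y]_   (p0,Y)→(p2,X,→)
state=p2 head=3 tape=_XXX[_]   (p2,_)→(p0,X,←)
state=p0 head=2 tape=_XX[X]X   (p0,X)→(p1,_,→)
state=p1 head=3 tape=_XX_[X]   (p1,X)→(p2,_,←)
state=p2 head=2 tape=_XX[_]_   (p2,_)→(p0,X,←)
state=p0 head=1 tape=_X[X]X_   (p0,X)→(p1,_,→)
state=p1 head=2 tape=_X_[X]_   (p1,X)→(p2,_,←)
state=p2 head=1 tape=_X[_]__   (p2,_)→(p0,X,←)
state=p0 head=0 tape=_[X]X__   (p0,X)→(p1,_,→)
state=p1 head=1 tape=__[X]__   (p1,X)→(p2,_,←)
state=p2 head=0 tape=_[_]___   (p2,_)→(p0,X,←)
state=p0 head=-1 tape=[_]X___
M halts after 14 transitions.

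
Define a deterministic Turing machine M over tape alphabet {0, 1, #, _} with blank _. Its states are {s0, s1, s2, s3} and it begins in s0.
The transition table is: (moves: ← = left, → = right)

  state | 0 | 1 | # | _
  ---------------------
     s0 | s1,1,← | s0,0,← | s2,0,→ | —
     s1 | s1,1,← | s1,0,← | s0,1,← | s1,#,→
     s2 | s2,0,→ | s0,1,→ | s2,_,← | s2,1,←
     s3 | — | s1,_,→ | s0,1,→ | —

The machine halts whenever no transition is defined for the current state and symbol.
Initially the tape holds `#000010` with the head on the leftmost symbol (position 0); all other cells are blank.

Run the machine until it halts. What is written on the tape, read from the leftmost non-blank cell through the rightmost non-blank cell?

10111101

s0 | __[#]000010   read # → write 0, move →, go to s2
s2 | __0[0]00010   read 0 → write 0, move →, go to s2
s2 | __00[0]0010   read 0 → write 0, move →, go to s2
s2 | __000[0]010   read 0 → write 0, move →, go to s2
s2 | __0000[0]10   read 0 → write 0, move →, go to s2
s2 | __00000[1]0   read 1 → write 1, move →, go to s0
s0 | __000001[0]   read 0 → write 1, move ←, go to s1
s1 | __00000[1]1   read 1 → write 0, move ←, go to s1
s1 | __0000[0]01   read 0 → write 1, move ←, go to s1
s1 | __000[0]101   read 0 → write 1, move ←, go to s1
s1 | __00[0]1101   read 0 → write 1, move ←, go to s1
s1 | __0[0]11101   read 0 → write 1, move ←, go to s1
s1 | __[0]111101   read 0 → write 1, move ←, go to s1
s1 | _[_]1111101   read _ → write #, move →, go to s1
s1 | _#[1]111101   read 1 → write 0, move ←, go to s1
s1 | _[#]0111101   read # → write 1, move ←, go to s0
s0 | [_]10111101
The non-blank tape span at halt is 10111101.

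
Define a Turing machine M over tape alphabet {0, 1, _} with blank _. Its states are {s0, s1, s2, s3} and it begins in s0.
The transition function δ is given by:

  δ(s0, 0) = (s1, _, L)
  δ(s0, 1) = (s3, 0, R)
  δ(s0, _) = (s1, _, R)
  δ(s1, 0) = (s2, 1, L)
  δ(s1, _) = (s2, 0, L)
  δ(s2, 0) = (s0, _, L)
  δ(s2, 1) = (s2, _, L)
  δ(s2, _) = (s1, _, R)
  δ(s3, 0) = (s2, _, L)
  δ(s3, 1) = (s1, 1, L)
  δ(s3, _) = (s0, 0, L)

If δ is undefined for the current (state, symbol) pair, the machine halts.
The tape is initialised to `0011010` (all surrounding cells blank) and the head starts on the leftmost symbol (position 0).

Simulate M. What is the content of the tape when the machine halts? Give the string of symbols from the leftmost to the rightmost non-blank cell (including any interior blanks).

1_011010

s0 | __[0]011010   read 0 → write _, move L, go to s1
s1 | _[_]_011010   read _ → write 0, move L, go to s2
s2 | [_]0_011010   read _ → write _, move R, go to s1
s1 | _[0]_011010   read 0 → write 1, move L, go to s2
s2 | [_]1_011010   read _ → write _, move R, go to s1
s1 | _[1]_011010
The non-blank tape span at halt is 1_011010.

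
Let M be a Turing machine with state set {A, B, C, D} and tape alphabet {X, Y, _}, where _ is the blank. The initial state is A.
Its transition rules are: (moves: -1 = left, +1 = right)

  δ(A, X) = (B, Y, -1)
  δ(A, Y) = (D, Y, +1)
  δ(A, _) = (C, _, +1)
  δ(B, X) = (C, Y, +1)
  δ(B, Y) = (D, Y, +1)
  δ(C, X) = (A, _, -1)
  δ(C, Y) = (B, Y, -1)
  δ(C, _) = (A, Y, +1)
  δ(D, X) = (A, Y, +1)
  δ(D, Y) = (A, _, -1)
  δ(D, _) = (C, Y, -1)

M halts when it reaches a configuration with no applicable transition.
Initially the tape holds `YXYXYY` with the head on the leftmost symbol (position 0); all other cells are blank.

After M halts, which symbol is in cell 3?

A | _[Y]XYXYY   read Y → write Y, move +1, go to D
D | _Y[X]YXYY   read X → write Y, move +1, go to A
A | _YY[Y]XYY   read Y → write Y, move +1, go to D
D | _YYY[X]YY   read X → write Y, move +1, go to A
A | _YYYY[Y]Y   read Y → write Y, move +1, go to D
D | _YYYYY[Y]   read Y → write _, move -1, go to A
A | _YYYY[Y]_   read Y → write Y, move +1, go to D
D | _YYYYY[_]   read _ → write Y, move -1, go to C
C | _YYYY[Y]Y   read Y → write Y, move -1, go to B
B | _YYY[Y]YY   read Y → write Y, move +1, go to D
D | _YYYY[Y]Y   read Y → write _, move -1, go to A
A | _YYY[Y]_Y   read Y → write Y, move +1, go to D
D | _YYYY[_]Y   read _ → write Y, move -1, go to C
C | _YYY[Y]YY   read Y → write Y, move -1, go to B
B | _YY[Y]YYY   read Y → write Y, move +1, go to D
D | _YYY[Y]YY   read Y → write _, move -1, go to A
A | _YY[Y]_YY   read Y → write Y, move +1, go to D
D | _YYY[_]YY   read _ → write Y, move -1, go to C
C | _YY[Y]YYY   read Y → write Y, move -1, go to B
B | _Y[Y]YYYY   read Y → write Y, move +1, go to D
D | _YY[Y]YYY   read Y → write _, move -1, go to A
A | _Y[Y]_YYY   read Y → write Y, move +1, go to D
D | _YY[_]YYY   read _ → write Y, move -1, go to C
C | _Y[Y]YYYY   read Y → write Y, move -1, go to B
B | _[Y]YYYYY   read Y → write Y, move +1, go to D
D | _Y[Y]YYYY   read Y → write _, move -1, go to A
A | _[Y]_YYYY   read Y → write Y, move +1, go to D
D | _Y[_]YYYY   read _ → write Y, move -1, go to C
C | _[Y]YYYYY   read Y → write Y, move -1, go to B
B | [_]YYYYYY
Cell 3 holds Y when M halts.

Y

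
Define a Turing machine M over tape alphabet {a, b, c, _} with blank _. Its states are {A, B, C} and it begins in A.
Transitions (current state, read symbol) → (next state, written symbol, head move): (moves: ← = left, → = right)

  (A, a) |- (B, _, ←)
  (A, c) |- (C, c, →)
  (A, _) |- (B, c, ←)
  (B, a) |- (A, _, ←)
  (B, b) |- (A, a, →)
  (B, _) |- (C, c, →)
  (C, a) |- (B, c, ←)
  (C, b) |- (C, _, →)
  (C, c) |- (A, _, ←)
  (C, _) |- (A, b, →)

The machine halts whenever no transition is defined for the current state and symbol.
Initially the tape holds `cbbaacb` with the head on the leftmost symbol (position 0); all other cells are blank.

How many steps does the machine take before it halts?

state=A head=0 tape=[c]bbaacb   (A,c)→(C,c,→)
state=C head=1 tape=c[b]baacb   (C,b)→(C,_,→)
state=C head=2 tape=c_[b]aacb   (C,b)→(C,_,→)
state=C head=3 tape=c__[a]acb   (C,a)→(B,c,←)
state=B head=2 tape=c_[_]cacb   (B,_)→(C,c,→)
state=C head=3 tape=c_c[c]acb   (C,c)→(A,_,←)
state=A head=2 tape=c_[c]_acb   (A,c)→(C,c,→)
state=C head=3 tape=c_c[_]acb   (C,_)→(A,b,→)
state=A head=4 tape=c_cb[a]cb   (A,a)→(B,_,←)
state=B head=3 tape=c_c[b]_cb   (B,b)→(A,a,→)
state=A head=4 tape=c_ca[_]cb   (A,_)→(B,c,←)
state=B head=3 tape=c_c[a]ccb   (B,a)→(A,_,←)
state=A head=2 tape=c_[c]_ccb   (A,c)→(C,c,→)
state=C head=3 tape=c_c[_]ccb   (C,_)→(A,b,→)
state=A head=4 tape=c_cb[c]cb   (A,c)→(C,c,→)
state=C head=5 tape=c_cbc[c]b   (C,c)→(A,_,←)
state=A head=4 tape=c_cb[c]_b   (A,c)→(C,c,→)
state=C head=5 tape=c_cbc[_]b   (C,_)→(A,b,→)
state=A head=6 tape=c_cbcb[b]
M halts after 18 transitions.

18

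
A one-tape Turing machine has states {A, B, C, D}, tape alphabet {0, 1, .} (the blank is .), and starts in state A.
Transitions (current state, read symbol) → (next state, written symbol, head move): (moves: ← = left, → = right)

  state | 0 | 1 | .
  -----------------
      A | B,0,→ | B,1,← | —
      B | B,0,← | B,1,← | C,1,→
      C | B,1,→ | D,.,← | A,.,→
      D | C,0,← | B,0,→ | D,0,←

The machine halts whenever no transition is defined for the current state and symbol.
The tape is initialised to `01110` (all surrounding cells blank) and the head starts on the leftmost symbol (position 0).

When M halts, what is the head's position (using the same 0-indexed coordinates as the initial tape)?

state=A head=0 tape=..[0]1110...   (A,0)→(B,0,→)
state=B head=1 tape=..0[1]110...   (B,1)→(B,1,←)
state=B head=0 tape=..[0]1110...   (B,0)→(B,0,←)
state=B head=-1 tape=.[.]01110...   (B,.)→(C,1,→)
state=C head=0 tape=.1[0]1110...   (C,0)→(B,1,→)
state=B head=1 tape=.11[1]110...   (B,1)→(B,1,←)
state=B head=0 tape=.1[1]1110...   (B,1)→(B,1,←)
state=B head=-1 tape=.[1]11110...   (B,1)→(B,1,←)
state=B head=-2 tape=[.]111110...   (B,.)→(C,1,→)
state=C head=-1 tape=1[1]11110...   (C,1)→(D,.,←)
state=D head=-2 tape=[1].11110...   (D,1)→(B,0,→)
state=B head=-1 tape=0[.]11110...   (B,.)→(C,1,→)
state=C head=0 tape=01[1]1110...   (C,1)→(D,.,←)
state=D head=-1 tape=0[1].1110...   (D,1)→(B,0,→)
state=B head=0 tape=00[.]1110...   (B,.)→(C,1,→)
state=C head=1 tape=001[1]110...   (C,1)→(D,.,←)
state=D head=0 tape=00[1].110...   (D,1)→(B,0,→)
state=B head=1 tape=000[.]110...   (B,.)→(C,1,→)
state=C head=2 tape=0001[1]10...   (C,1)→(D,.,←)
state=D head=1 tape=000[1].10...   (D,1)→(B,0,→)
state=B head=2 tape=0000[.]10...   (B,.)→(C,1,→)
state=C head=3 tape=00001[1]0...   (C,1)→(D,.,←)
state=D head=2 tape=0000[1].0...   (D,1)→(B,0,→)
state=B head=3 tape=00000[.]0...   (B,.)→(C,1,→)
state=C head=4 tape=000001[0]...   (C,0)→(B,1,→)
state=B head=5 tape=0000011[.]..   (B,.)→(C,1,→)
state=C head=6 tape=00000111[.].   (C,.)→(A,.,→)
state=A head=7 tape=00000111.[.]
At halt the head is at cell 7.

7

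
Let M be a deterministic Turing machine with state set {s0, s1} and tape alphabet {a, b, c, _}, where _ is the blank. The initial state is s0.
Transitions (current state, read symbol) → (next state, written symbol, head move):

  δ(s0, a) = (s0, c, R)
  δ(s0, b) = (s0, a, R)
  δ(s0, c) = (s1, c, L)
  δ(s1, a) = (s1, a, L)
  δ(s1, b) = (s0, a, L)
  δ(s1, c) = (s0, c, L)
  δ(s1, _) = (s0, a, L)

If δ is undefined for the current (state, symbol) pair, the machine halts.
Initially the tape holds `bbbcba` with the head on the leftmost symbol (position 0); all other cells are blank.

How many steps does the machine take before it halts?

8

s0 | __[b]bbcba   read b → write a, move R, go to s0
s0 | __a[b]bcba   read b → write a, move R, go to s0
s0 | __aa[b]cba   read b → write a, move R, go to s0
s0 | __aaa[c]ba   read c → write c, move L, go to s1
s1 | __aa[a]cba   read a → write a, move L, go to s1
s1 | __a[a]acba   read a → write a, move L, go to s1
s1 | __[a]aacba   read a → write a, move L, go to s1
s1 | _[_]aaacba   read _ → write a, move L, go to s0
s0 | [_]aaaacba
M halts after 8 transitions.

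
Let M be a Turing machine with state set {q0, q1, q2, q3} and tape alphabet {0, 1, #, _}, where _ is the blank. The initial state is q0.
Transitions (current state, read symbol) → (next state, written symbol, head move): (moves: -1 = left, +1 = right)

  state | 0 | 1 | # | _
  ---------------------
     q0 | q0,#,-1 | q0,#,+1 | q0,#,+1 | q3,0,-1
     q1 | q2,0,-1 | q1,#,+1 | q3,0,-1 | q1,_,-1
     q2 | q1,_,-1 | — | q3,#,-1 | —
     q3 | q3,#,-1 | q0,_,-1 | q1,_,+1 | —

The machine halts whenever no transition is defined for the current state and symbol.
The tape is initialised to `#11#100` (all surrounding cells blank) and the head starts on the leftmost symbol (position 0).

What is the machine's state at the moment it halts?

q2

state=q0 head=0 tape=[#]11#100_   (q0,#)→(q0,#,+1)
state=q0 head=1 tape=#[1]1#100_   (q0,1)→(q0,#,+1)
state=q0 head=2 tape=##[1]#100_   (q0,1)→(q0,#,+1)
state=q0 head=3 tape=###[#]100_   (q0,#)→(q0,#,+1)
state=q0 head=4 tape=####[1]00_   (q0,1)→(q0,#,+1)
state=q0 head=5 tape=#####[0]0_   (q0,0)→(q0,#,-1)
state=q0 head=4 tape=####[#]#0_   (q0,#)→(q0,#,+1)
state=q0 head=5 tape=#####[#]0_   (q0,#)→(q0,#,+1)
state=q0 head=6 tape=######[0]_   (q0,0)→(q0,#,-1)
state=q0 head=5 tape=#####[#]#_   (q0,#)→(q0,#,+1)
state=q0 head=6 tape=######[#]_   (q0,#)→(q0,#,+1)
state=q0 head=7 tape=#######[_]   (q0,_)→(q3,0,-1)
state=q3 head=6 tape=######[#]0   (q3,#)→(q1,_,+1)
state=q1 head=7 tape=######_[0]   (q1,0)→(q2,0,-1)
state=q2 head=6 tape=######[_]0
No transition is defined for (q2, _); M halts in state q2.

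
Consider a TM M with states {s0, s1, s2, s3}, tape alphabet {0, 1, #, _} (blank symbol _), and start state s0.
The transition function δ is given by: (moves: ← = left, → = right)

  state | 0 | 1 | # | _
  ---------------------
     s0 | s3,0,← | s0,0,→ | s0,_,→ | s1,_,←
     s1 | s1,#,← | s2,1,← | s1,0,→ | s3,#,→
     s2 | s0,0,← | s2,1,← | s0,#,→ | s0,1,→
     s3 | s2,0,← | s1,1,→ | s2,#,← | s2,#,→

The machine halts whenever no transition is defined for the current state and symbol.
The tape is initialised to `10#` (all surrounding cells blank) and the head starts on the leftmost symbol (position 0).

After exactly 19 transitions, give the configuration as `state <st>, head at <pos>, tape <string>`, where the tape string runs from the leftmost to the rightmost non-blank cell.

state s0, head at 1, tape 10_0#

s0 | __[1]0#   read 1 → write 0, move →, go to s0
s0 | __0[0]#   read 0 → write 0, move ←, go to s3
s3 | __[0]0#   read 0 → write 0, move ←, go to s2
s2 | _[_]00#   read _ → write 1, move →, go to s0
s0 | _1[0]0#   read 0 → write 0, move ←, go to s3
s3 | _[1]00#   read 1 → write 1, move →, go to s1
s1 | _1[0]0#   read 0 → write #, move ←, go to s1
s1 | _[1]#0#   read 1 → write 1, move ←, go to s2
s2 | [_]1#0#   read _ → write 1, move →, go to s0
s0 | 1[1]#0#   read 1 → write 0, move →, go to s0
s0 | 10[#]0#   read # → write _, move →, go to s0
s0 | 10_[0]#   read 0 → write 0, move ←, go to s3
s3 | 10[_]0#   read _ → write #, move →, go to s2
s2 | 10#[0]#   read 0 → write 0, move ←, go to s0
s0 | 10[#]0#   read # → write _, move →, go to s0
s0 | 10_[0]#   read 0 → write 0, move ←, go to s3
s3 | 10[_]0#   read _ → write #, move →, go to s2
s2 | 10#[0]#   read 0 → write 0, move ←, go to s0
s0 | 10[#]0#   read # → write _, move →, go to s0
s0 | 10_[0]#
After 19 steps: state s0, head at 1, tape 10_0#.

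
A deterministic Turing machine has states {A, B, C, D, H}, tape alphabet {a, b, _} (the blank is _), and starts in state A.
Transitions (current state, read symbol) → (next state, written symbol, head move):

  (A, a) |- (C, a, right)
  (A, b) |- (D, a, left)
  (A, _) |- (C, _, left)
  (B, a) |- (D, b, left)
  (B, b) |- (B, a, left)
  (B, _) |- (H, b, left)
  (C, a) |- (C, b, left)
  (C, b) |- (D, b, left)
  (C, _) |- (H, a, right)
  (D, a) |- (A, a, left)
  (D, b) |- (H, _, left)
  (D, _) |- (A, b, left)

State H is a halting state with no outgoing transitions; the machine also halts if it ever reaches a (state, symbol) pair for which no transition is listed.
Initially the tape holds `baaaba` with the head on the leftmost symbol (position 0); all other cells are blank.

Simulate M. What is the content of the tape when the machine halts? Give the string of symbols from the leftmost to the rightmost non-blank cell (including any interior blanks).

A | ___[b]aaaba   read b → write a, move left, go to D
D | __[_]aaaaba   read _ → write b, move left, go to A
A | _[_]baaaaba   read _ → write _, move left, go to C
C | [_]_baaaaba   read _ → write a, move right, go to H
H | a[_]baaaaba
The non-blank tape span at halt is a_baaaaba.

a_baaaaba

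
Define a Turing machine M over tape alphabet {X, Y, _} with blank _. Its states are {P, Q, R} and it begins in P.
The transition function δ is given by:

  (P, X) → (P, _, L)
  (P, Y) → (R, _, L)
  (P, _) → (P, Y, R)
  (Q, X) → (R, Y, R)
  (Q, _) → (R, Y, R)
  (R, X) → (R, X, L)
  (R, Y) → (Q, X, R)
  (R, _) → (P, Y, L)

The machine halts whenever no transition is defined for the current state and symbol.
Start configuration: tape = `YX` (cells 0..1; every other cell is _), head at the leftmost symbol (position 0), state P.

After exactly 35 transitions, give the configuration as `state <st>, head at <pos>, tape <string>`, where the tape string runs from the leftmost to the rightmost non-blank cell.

state R, head at -5, tape XXX_YYYX

state=P head=0 tape=______[Y]X   (P,Y)→(R,_,L)
state=R head=-1 tape=_____[_]_X   (R,_)→(P,Y,L)
state=P head=-2 tape=____[_]Y_X   (P,_)→(P,Y,R)
state=P head=-1 tape=____Y[Y]_X   (P,Y)→(R,_,L)
state=R head=-2 tape=____[Y]__X   (R,Y)→(Q,X,R)
state=Q head=-1 tape=____X[_]_X   (Q,_)→(R,Y,R)
state=R head=0 tape=____XY[_]X   (R,_)→(P,Y,L)
state=P head=-1 tape=____X[Y]YX   (P,Y)→(R,_,L)
state=R head=-2 tape=____[X]_YX   (R,X)→(R,X,L)
state=R head=-3 tape=___[_]X_YX   (R,_)→(P,Y,L)
state=P head=-4 tape=__[_]YX_YX   (P,_)→(P,Y,R)
state=P head=-3 tape=__Y[Y]X_YX   (P,Y)→(R,_,L)
state=R head=-4 tape=__[Y]_X_YX   (R,Y)→(Q,X,R)
state=Q head=-3 tape=__X[_]X_YX   (Q,_)→(R,Y,R)
state=R head=-2 tape=__XY[X]_YX   (R,X)→(R,X,L)
state=R head=-3 tape=__X[Y]X_YX   (R,Y)→(Q,X,R)
state=Q head=-2 tape=__XX[X]_YX   (Q,X)→(R,Y,R)
state=R head=-1 tape=__XXY[_]YX   (R,_)→(P,Y,L)
state=P head=-2 tape=__XX[Y]YYX   (P,Y)→(R,_,L)
state=R head=-3 tape=__X[X]_YYX   (R,X)→(R,X,L)
state=R head=-4 tape=__[X]X_YYX   (R,X)→(R,X,L)
state=R head=-5 tape=_[_]XX_YYX   (R,_)→(P,Y,L)
state=P head=-6 tape=[_]YXX_YYX   (P,_)→(P,Y,R)
state=P head=-5 tape=Y[Y]XX_YYX   (P,Y)→(R,_,L)
state=R head=-6 tape=[Y]_XX_YYX   (R,Y)→(Q,X,R)
state=Q head=-5 tape=X[_]XX_YYX   (Q,_)→(R,Y,R)
state=R head=-4 tape=XY[X]X_YYX   (R,X)→(R,X,L)
state=R head=-5 tape=X[Y]XX_YYX   (R,Y)→(Q,X,R)
state=Q head=-4 tape=XX[X]X_YYX   (Q,X)→(R,Y,R)
state=R head=-3 tape=XXY[X]_YYX   (R,X)→(R,X,L)
state=R head=-4 tape=XX[Y]X_YYX   (R,Y)→(Q,X,R)
state=Q head=-3 tape=XXX[X]_YYX   (Q,X)→(R,Y,R)
state=R head=-2 tape=XXXY[_]YYX   (R,_)→(P,Y,L)
state=P head=-3 tape=XXX[Y]YYYX   (P,Y)→(R,_,L)
state=R head=-4 tape=XX[X]_YYYX   (R,X)→(R,X,L)
state=R head=-5 tape=X[X]X_YYYX
After 35 steps: state R, head at -5, tape XXX_YYYX.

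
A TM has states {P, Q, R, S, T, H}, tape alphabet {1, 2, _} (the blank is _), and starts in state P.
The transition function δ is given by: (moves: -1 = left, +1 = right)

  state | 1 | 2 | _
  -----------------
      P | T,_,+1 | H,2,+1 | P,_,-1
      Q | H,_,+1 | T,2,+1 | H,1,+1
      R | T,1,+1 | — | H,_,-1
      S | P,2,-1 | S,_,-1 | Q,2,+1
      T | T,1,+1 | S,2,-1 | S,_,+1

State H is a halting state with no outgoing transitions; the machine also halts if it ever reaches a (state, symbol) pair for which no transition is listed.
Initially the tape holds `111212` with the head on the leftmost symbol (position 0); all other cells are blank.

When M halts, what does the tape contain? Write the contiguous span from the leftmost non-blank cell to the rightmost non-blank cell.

state=P head=0 tape=[1]11212   (P,1)→(T,_,+1)
state=T head=1 tape=_[1]1212   (T,1)→(T,1,+1)
state=T head=2 tape=_1[1]212   (T,1)→(T,1,+1)
state=T head=3 tape=_11[2]12   (T,2)→(S,2,-1)
state=S head=2 tape=_1[1]212   (S,1)→(P,2,-1)
state=P head=1 tape=_[1]2212   (P,1)→(T,_,+1)
state=T head=2 tape=__[2]212   (T,2)→(S,2,-1)
state=S head=1 tape=_[_]2212   (S,_)→(Q,2,+1)
state=Q head=2 tape=_2[2]212   (Q,2)→(T,2,+1)
state=T head=3 tape=_22[2]12   (T,2)→(S,2,-1)
state=S head=2 tape=_2[2]212   (S,2)→(S,_,-1)
state=S head=1 tape=_[2]_212   (S,2)→(S,_,-1)
state=S head=0 tape=[_]__212   (S,_)→(Q,2,+1)
state=Q head=1 tape=2[_]_212   (Q,_)→(H,1,+1)
state=H head=2 tape=21[_]212
The non-blank tape span at halt is 21_212.

21_212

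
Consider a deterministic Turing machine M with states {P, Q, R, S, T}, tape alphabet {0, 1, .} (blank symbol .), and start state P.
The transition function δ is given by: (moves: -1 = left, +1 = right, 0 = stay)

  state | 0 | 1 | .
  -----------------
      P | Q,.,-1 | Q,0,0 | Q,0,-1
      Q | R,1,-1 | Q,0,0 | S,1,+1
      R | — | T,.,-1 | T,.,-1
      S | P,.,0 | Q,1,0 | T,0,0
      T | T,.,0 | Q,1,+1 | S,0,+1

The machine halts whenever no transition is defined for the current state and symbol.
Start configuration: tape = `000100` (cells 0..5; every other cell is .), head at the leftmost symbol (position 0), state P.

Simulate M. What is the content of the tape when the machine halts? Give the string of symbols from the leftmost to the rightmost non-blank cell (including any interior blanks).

00100100

state=P head=0 tape=..[0]00100   (P,0)→(Q,.,-1)
state=Q head=-1 tape=.[.].00100   (Q,.)→(S,1,+1)
state=S head=0 tape=.1[.]00100   (S,.)→(T,0,0)
state=T head=0 tape=.1[0]00100   (T,0)→(T,.,0)
state=T head=0 tape=.1[.]00100   (T,.)→(S,0,+1)
state=S head=1 tape=.10[0]0100   (S,0)→(P,.,0)
state=P head=1 tape=.10[.]0100   (P,.)→(Q,0,-1)
state=Q head=0 tape=.1[0]00100   (Q,0)→(R,1,-1)
state=R head=-1 tape=.[1]100100   (R,1)→(T,.,-1)
state=T head=-2 tape=[.].100100   (T,.)→(S,0,+1)
state=S head=-1 tape=0[.]100100   (S,.)→(T,0,0)
state=T head=-1 tape=0[0]100100   (T,0)→(T,.,0)
state=T head=-1 tape=0[.]100100   (T,.)→(S,0,+1)
state=S head=0 tape=00[1]00100   (S,1)→(Q,1,0)
state=Q head=0 tape=00[1]00100   (Q,1)→(Q,0,0)
state=Q head=0 tape=00[0]00100   (Q,0)→(R,1,-1)
state=R head=-1 tape=0[0]100100
The non-blank tape span at halt is 00100100.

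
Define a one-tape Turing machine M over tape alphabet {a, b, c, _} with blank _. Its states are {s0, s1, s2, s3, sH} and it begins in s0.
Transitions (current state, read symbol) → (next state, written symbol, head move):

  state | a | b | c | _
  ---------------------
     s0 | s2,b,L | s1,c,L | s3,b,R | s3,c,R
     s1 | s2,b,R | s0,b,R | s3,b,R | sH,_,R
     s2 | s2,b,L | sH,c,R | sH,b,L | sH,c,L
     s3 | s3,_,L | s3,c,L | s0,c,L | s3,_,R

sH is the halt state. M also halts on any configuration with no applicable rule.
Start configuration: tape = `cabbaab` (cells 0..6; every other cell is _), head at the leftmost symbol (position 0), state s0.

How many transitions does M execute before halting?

11

state=s0 head=0 tape=__[c]abbaab   (s0,c)→(s3,b,R)
state=s3 head=1 tape=__b[a]bbaab   (s3,a)→(s3,_,L)
state=s3 head=0 tape=__[b]_bbaab   (s3,b)→(s3,c,L)
state=s3 head=-1 tape=_[_]c_bbaab   (s3,_)→(s3,_,R)
state=s3 head=0 tape=__[c]_bbaab   (s3,c)→(s0,c,L)
state=s0 head=-1 tape=_[_]c_bbaab   (s0,_)→(s3,c,R)
state=s3 head=0 tape=_c[c]_bbaab   (s3,c)→(s0,c,L)
state=s0 head=-1 tape=_[c]c_bbaab   (s0,c)→(s3,b,R)
state=s3 head=0 tape=_b[c]_bbaab   (s3,c)→(s0,c,L)
state=s0 head=-1 tape=_[b]c_bbaab   (s0,b)→(s1,c,L)
state=s1 head=-2 tape=[_]cc_bbaab   (s1,_)→(sH,_,R)
state=sH head=-1 tape=_[c]c_bbaab
M halts after 11 transitions.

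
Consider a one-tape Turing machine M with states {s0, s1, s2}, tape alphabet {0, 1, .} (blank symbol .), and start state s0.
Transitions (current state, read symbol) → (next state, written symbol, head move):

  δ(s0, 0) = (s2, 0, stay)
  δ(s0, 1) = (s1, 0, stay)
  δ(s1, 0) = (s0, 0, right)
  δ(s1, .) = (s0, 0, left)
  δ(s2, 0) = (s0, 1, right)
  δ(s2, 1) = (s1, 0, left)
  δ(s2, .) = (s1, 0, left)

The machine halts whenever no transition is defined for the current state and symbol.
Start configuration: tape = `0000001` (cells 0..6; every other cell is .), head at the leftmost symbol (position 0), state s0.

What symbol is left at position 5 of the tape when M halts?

1

s0 | [0]000001.   read 0 → write 0, move stay, go to s2
s2 | [0]000001.   read 0 → write 1, move right, go to s0
s0 | 1[0]00001.   read 0 → write 0, move stay, go to s2
s2 | 1[0]00001.   read 0 → write 1, move right, go to s0
s0 | 11[0]0001.   read 0 → write 0, move stay, go to s2
s2 | 11[0]0001.   read 0 → write 1, move right, go to s0
s0 | 111[0]001.   read 0 → write 0, move stay, go to s2
s2 | 111[0]001.   read 0 → write 1, move right, go to s0
s0 | 1111[0]01.   read 0 → write 0, move stay, go to s2
s2 | 1111[0]01.   read 0 → write 1, move right, go to s0
s0 | 11111[0]1.   read 0 → write 0, move stay, go to s2
s2 | 11111[0]1.   read 0 → write 1, move right, go to s0
s0 | 111111[1].   read 1 → write 0, move stay, go to s1
s1 | 111111[0].   read 0 → write 0, move right, go to s0
s0 | 1111110[.]
Cell 5 holds 1 when M halts.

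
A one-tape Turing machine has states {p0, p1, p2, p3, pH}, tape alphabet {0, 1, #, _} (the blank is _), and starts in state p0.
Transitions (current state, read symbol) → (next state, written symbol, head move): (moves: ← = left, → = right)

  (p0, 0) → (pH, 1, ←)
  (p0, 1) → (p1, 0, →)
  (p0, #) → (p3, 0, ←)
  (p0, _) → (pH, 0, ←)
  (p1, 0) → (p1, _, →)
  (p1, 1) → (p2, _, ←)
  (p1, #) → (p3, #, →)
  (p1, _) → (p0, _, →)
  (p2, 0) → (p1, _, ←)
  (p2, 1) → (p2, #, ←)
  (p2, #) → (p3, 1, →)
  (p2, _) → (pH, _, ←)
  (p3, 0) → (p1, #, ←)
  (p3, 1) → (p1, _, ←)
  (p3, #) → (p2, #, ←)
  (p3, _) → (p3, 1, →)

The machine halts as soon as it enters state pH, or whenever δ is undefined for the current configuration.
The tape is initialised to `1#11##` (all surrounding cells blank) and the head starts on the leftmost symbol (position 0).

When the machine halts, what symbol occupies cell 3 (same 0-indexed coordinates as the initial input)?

#

p0 | _[1]#11##   read 1 → write 0, move →, go to p1
p1 | _0[#]11##   read # → write #, move →, go to p3
p3 | _0#[1]1##   read 1 → write _, move ←, go to p1
p1 | _0[#]_1##   read # → write #, move →, go to p3
p3 | _0#[_]1##   read _ → write 1, move →, go to p3
p3 | _0#1[1]##   read 1 → write _, move ←, go to p1
p1 | _0#[1]_##   read 1 → write _, move ←, go to p2
p2 | _0[#]__##   read # → write 1, move →, go to p3
p3 | _01[_]_##   read _ → write 1, move →, go to p3
p3 | _011[_]##   read _ → write 1, move →, go to p3
p3 | _0111[#]#   read # → write #, move ←, go to p2
p2 | _011[1]##   read 1 → write #, move ←, go to p2
p2 | _01[1]###   read 1 → write #, move ←, go to p2
p2 | _0[1]####   read 1 → write #, move ←, go to p2
p2 | _[0]#####   read 0 → write _, move ←, go to p1
p1 | [_]_#####   read _ → write _, move →, go to p0
p0 | _[_]#####   read _ → write 0, move ←, go to pH
pH | [_]0#####
Cell 3 holds # when M halts.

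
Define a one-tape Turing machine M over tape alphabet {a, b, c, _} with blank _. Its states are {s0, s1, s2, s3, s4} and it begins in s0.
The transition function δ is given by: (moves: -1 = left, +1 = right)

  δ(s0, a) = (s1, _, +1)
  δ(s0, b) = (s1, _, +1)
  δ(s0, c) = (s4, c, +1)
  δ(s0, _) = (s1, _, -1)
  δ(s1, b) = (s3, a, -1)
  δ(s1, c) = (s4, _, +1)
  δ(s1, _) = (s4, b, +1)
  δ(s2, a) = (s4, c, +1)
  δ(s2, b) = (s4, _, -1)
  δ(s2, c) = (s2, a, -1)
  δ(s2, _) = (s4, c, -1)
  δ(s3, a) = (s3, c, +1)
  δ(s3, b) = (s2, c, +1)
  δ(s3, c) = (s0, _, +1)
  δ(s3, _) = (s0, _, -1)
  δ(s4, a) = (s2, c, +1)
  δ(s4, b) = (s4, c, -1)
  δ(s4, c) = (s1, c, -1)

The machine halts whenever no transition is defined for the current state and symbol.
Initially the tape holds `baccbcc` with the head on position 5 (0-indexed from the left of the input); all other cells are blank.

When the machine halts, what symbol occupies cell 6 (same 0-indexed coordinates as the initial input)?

_

s0 | baccb[c]c_   read c → write c, move +1, go to s4
s4 | baccbc[c]_   read c → write c, move -1, go to s1
s1 | baccb[c]c_   read c → write _, move +1, go to s4
s4 | baccb_[c]_   read c → write c, move -1, go to s1
s1 | baccb[_]c_   read _ → write b, move +1, go to s4
s4 | baccbb[c]_   read c → write c, move -1, go to s1
s1 | baccb[b]c_   read b → write a, move -1, go to s3
s3 | bacc[b]ac_   read b → write c, move +1, go to s2
s2 | baccc[a]c_   read a → write c, move +1, go to s4
s4 | bacccc[c]_   read c → write c, move -1, go to s1
s1 | baccc[c]c_   read c → write _, move +1, go to s4
s4 | baccc_[c]_   read c → write c, move -1, go to s1
s1 | baccc[_]c_   read _ → write b, move +1, go to s4
s4 | bacccb[c]_   read c → write c, move -1, go to s1
s1 | baccc[b]c_   read b → write a, move -1, go to s3
s3 | bacc[c]ac_   read c → write _, move +1, go to s0
s0 | bacc_[a]c_   read a → write _, move +1, go to s1
s1 | bacc__[c]_   read c → write _, move +1, go to s4
s4 | bacc___[_]
Cell 6 holds _ when M halts.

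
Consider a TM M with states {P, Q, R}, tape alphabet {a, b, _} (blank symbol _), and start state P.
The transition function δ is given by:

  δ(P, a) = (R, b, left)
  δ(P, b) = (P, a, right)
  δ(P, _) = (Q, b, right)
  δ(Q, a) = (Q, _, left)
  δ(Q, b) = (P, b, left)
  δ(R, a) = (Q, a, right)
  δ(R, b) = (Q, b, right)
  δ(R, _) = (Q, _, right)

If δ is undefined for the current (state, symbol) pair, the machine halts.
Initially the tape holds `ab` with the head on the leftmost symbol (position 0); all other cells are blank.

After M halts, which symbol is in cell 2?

P | _[a]b__   read a → write b, move left, go to R
R | [_]bb__   read _ → write _, move right, go to Q
Q | _[b]b__   read b → write b, move left, go to P
P | [_]bb__   read _ → write b, move right, go to Q
Q | b[b]b__   read b → write b, move left, go to P
P | [b]bb__   read b → write a, move right, go to P
P | a[b]b__   read b → write a, move right, go to P
P | aa[b]__   read b → write a, move right, go to P
P | aaa[_]_   read _ → write b, move right, go to Q
Q | aaab[_]
Cell 2 holds b when M halts.

b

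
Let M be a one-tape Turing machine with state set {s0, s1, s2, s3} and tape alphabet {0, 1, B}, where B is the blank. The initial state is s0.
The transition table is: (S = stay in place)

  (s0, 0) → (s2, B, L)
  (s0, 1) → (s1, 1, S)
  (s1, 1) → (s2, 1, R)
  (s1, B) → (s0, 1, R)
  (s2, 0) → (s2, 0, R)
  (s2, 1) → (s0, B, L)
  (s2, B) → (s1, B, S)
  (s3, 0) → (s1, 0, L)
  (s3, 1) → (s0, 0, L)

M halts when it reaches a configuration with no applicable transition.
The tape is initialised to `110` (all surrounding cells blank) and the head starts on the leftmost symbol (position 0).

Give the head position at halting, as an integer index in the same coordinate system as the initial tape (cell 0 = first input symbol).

s0 | [1]10   read 1 → write 1, move S, go to s1
s1 | [1]10   read 1 → write 1, move R, go to s2
s2 | 1[1]0   read 1 → write B, move L, go to s0
s0 | [1]B0   read 1 → write 1, move S, go to s1
s1 | [1]B0   read 1 → write 1, move R, go to s2
s2 | 1[B]0   read B → write B, move S, go to s1
s1 | 1[B]0   read B → write 1, move R, go to s0
s0 | 11[0]   read 0 → write B, move L, go to s2
s2 | 1[1]B   read 1 → write B, move L, go to s0
s0 | [1]BB   read 1 → write 1, move S, go to s1
s1 | [1]BB   read 1 → write 1, move R, go to s2
s2 | 1[B]B   read B → write B, move S, go to s1
s1 | 1[B]B   read B → write 1, move R, go to s0
s0 | 11[B]
At halt the head is at cell 2.

2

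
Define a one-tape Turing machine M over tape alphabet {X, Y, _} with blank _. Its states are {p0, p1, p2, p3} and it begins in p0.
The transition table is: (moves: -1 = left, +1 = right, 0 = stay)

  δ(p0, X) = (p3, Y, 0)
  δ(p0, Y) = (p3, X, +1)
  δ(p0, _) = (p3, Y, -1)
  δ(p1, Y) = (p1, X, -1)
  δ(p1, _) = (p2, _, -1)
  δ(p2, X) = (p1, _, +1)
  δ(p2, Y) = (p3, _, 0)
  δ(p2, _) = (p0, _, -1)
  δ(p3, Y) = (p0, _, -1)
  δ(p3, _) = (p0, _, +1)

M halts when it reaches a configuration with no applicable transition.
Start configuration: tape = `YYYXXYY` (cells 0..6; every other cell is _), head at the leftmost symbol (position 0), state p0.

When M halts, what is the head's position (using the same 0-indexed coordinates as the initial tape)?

p0 | __[Y]YYXXYY   read Y → write X, move +1, go to p3
p3 | __X[Y]YXXYY   read Y → write _, move -1, go to p0
p0 | __[X]_YXXYY   read X → write Y, move 0, go to p3
p3 | __[Y]_YXXYY   read Y → write _, move -1, go to p0
p0 | _[_]__YXXYY   read _ → write Y, move -1, go to p3
p3 | [_]Y__YXXYY   read _ → write _, move +1, go to p0
p0 | _[Y]__YXXYY   read Y → write X, move +1, go to p3
p3 | _X[_]_YXXYY   read _ → write _, move +1, go to p0
p0 | _X_[_]YXXYY   read _ → write Y, move -1, go to p3
p3 | _X[_]YYXXYY   read _ → write _, move +1, go to p0
p0 | _X_[Y]YXXYY   read Y → write X, move +1, go to p3
p3 | _X_X[Y]XXYY   read Y → write _, move -1, go to p0
p0 | _X_[X]_XXYY   read X → write Y, move 0, go to p3
p3 | _X_[Y]_XXYY   read Y → write _, move -1, go to p0
p0 | _X[_]__XXYY   read _ → write Y, move -1, go to p3
p3 | _[X]Y__XXYY
At halt the head is at cell -1.

-1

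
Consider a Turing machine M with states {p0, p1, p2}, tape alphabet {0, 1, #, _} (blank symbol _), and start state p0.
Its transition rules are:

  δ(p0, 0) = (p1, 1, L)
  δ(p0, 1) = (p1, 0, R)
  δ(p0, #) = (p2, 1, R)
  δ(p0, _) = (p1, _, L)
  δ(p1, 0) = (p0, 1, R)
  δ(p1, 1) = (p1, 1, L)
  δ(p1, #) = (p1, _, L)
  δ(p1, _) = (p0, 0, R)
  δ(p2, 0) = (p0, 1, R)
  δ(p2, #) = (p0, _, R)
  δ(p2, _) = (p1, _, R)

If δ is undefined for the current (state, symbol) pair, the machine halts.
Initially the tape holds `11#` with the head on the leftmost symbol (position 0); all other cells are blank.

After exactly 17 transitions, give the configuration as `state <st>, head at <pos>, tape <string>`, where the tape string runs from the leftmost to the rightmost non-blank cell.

p0 | _[1]1#_   read 1 → write 0, move R, go to p1
p1 | _0[1]#_   read 1 → write 1, move L, go to p1
p1 | _[0]1#_   read 0 → write 1, move R, go to p0
p0 | _1[1]#_   read 1 → write 0, move R, go to p1
p1 | _10[#]_   read # → write _, move L, go to p1
p1 | _1[0]__   read 0 → write 1, move R, go to p0
p0 | _11[_]_   read _ → write _, move L, go to p1
p1 | _1[1]__   read 1 → write 1, move L, go to p1
p1 | _[1]1__   read 1 → write 1, move L, go to p1
p1 | [_]11__   read _ → write 0, move R, go to p0
p0 | 0[1]1__   read 1 → write 0, move R, go to p1
p1 | 00[1]__   read 1 → write 1, move L, go to p1
p1 | 0[0]1__   read 0 → write 1, move R, go to p0
p0 | 01[1]__   read 1 → write 0, move R, go to p1
p1 | 010[_]_   read _ → write 0, move R, go to p0
p0 | 0100[_]   read _ → write _, move L, go to p1
p1 | 010[0]_   read 0 → write 1, move R, go to p0
p0 | 0101[_]
After 17 steps: state p0, head at 3, tape 0101.

state p0, head at 3, tape 0101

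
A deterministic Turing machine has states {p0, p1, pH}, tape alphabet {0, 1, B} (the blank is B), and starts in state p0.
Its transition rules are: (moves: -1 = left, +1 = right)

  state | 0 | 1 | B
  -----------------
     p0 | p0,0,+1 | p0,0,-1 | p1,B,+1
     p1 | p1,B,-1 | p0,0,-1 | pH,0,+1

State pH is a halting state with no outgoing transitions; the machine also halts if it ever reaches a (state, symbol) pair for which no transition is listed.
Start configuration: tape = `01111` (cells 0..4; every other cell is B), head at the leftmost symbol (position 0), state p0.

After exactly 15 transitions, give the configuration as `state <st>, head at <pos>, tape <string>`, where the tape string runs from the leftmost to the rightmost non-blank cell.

state=p0 head=0 tape=[0]1111BBB   (p0,0)→(p0,0,+1)
state=p0 head=1 tape=0[1]111BBB   (p0,1)→(p0,0,-1)
state=p0 head=0 tape=[0]0111BBB   (p0,0)→(p0,0,+1)
state=p0 head=1 tape=0[0]111BBB   (p0,0)→(p0,0,+1)
state=p0 head=2 tape=00[1]11BBB   (p0,1)→(p0,0,-1)
state=p0 head=1 tape=0[0]011BBB   (p0,0)→(p0,0,+1)
state=p0 head=2 tape=00[0]11BBB   (p0,0)→(p0,0,+1)
state=p0 head=3 tape=000[1]1BBB   (p0,1)→(p0,0,-1)
state=p0 head=2 tape=00[0]01BBB   (p0,0)→(p0,0,+1)
state=p0 head=3 tape=000[0]1BBB   (p0,0)→(p0,0,+1)
state=p0 head=4 tape=0000[1]BBB   (p0,1)→(p0,0,-1)
state=p0 head=3 tape=000[0]0BBB   (p0,0)→(p0,0,+1)
state=p0 head=4 tape=0000[0]BBB   (p0,0)→(p0,0,+1)
state=p0 head=5 tape=00000[B]BB   (p0,B)→(p1,B,+1)
state=p1 head=6 tape=00000B[B]B   (p1,B)→(pH,0,+1)
state=pH head=7 tape=00000B0[B]
After 15 steps: state pH, head at 7, tape 00000B0.

state pH, head at 7, tape 00000B0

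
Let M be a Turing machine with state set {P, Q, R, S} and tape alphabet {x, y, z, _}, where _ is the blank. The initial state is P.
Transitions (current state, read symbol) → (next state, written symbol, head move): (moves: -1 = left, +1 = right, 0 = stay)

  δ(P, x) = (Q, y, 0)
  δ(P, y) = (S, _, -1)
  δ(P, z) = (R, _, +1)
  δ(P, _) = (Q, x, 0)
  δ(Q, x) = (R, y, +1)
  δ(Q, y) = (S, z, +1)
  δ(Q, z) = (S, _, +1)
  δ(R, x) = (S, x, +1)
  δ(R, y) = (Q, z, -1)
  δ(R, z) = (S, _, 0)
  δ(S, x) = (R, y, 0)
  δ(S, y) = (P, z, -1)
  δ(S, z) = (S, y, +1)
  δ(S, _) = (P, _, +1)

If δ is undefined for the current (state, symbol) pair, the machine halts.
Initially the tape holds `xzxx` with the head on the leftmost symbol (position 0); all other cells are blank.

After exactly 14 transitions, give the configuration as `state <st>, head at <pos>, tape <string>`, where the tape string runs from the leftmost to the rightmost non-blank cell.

state=P head=0 tape=[x]zxx___   (P,x)→(Q,y,0)
state=Q head=0 tape=[y]zxx___   (Q,y)→(S,z,+1)
state=S head=1 tape=z[z]xx___   (S,z)→(S,y,+1)
state=S head=2 tape=zy[x]x___   (S,x)→(R,y,0)
state=R head=2 tape=zy[y]x___   (R,y)→(Q,z,-1)
state=Q head=1 tape=z[y]zx___   (Q,y)→(S,z,+1)
state=S head=2 tape=zz[z]x___   (S,z)→(S,y,+1)
state=S head=3 tape=zzy[x]___   (S,x)→(R,y,0)
state=R head=3 tape=zzy[y]___   (R,y)→(Q,z,-1)
state=Q head=2 tape=zz[y]z___   (Q,y)→(S,z,+1)
state=S head=3 tape=zzz[z]___   (S,z)→(S,y,+1)
state=S head=4 tape=zzzy[_]__   (S,_)→(P,_,+1)
state=P head=5 tape=zzzy_[_]_   (P,_)→(Q,x,0)
state=Q head=5 tape=zzzy_[x]_   (Q,x)→(R,y,+1)
state=R head=6 tape=zzzy_y[_]
After 14 steps: state R, head at 6, tape zzzy_y.

state R, head at 6, tape zzzy_y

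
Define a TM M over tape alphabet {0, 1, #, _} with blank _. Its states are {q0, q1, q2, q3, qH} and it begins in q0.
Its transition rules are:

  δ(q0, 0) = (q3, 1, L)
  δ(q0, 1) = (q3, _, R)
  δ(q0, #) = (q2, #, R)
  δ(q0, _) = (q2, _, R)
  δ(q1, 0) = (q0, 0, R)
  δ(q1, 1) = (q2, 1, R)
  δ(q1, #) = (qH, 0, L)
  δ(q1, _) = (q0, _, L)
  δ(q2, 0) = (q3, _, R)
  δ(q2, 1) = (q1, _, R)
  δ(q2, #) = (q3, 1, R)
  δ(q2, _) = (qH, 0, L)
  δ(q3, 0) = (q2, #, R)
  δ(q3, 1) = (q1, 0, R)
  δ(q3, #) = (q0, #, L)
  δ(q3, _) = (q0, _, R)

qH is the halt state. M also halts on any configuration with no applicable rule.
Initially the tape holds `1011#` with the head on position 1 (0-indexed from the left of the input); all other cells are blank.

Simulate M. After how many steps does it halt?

9

state=q0 head=1 tape=1[0]11#___   (q0,0)→(q3,1,L)
state=q3 head=0 tape=[1]111#___   (q3,1)→(q1,0,R)
state=q1 head=1 tape=0[1]11#___   (q1,1)→(q2,1,R)
state=q2 head=2 tape=01[1]1#___   (q2,1)→(q1,_,R)
state=q1 head=3 tape=01_[1]#___   (q1,1)→(q2,1,R)
state=q2 head=4 tape=01_1[#]___   (q2,#)→(q3,1,R)
state=q3 head=5 tape=01_11[_]__   (q3,_)→(q0,_,R)
state=q0 head=6 tape=01_11_[_]_   (q0,_)→(q2,_,R)
state=q2 head=7 tape=01_11__[_]   (q2,_)→(qH,0,L)
state=qH head=6 tape=01_11_[_]0
M halts after 9 transitions.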